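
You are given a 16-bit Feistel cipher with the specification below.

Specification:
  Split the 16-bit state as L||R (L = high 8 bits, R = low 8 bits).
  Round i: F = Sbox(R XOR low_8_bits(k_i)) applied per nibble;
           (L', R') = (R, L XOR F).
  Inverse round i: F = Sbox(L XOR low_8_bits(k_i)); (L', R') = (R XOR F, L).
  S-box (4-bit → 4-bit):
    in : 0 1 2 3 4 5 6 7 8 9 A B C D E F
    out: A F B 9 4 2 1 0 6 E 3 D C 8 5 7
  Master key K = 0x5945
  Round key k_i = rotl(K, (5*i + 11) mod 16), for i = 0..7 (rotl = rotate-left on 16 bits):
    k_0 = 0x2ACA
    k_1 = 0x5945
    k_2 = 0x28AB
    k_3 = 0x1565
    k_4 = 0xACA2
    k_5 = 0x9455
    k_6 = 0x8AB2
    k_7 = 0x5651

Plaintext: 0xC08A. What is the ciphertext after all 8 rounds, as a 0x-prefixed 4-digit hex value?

s_0 = plaintext = 0xC08A
s_1 = Round(s_0, k_0) = 0x8A8A
s_2 = Round(s_1, k_1) = 0x8A4D
s_3 = Round(s_2, k_2) = 0x4DDB
s_4 = Round(s_3, k_3) = 0xDB98
s_5 = Round(s_4, k_4) = 0x9848
s_6 = Round(s_5, k_5) = 0x4860
s_7 = Round(s_6, k_6) = 0x60C3
s_8 = Round(s_7, k_7) = 0xC38B

0xC38B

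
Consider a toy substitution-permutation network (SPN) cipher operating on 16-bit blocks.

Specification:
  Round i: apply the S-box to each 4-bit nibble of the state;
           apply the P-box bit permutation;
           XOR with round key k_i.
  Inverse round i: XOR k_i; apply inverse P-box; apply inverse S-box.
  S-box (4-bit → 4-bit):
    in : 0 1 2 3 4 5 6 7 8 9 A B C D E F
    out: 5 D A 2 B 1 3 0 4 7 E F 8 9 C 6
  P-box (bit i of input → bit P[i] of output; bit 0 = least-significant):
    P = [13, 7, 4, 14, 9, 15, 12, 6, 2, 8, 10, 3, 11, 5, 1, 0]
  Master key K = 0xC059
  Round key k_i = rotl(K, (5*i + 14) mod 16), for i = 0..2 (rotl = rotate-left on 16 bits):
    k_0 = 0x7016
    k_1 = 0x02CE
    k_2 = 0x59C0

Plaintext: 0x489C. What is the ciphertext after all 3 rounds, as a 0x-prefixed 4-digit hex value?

0x6886

s_0 = plaintext = 0x489C
s_1 = Round(s_0, k_0) = 0xAE37
s_2 = Round(s_1, k_1) = 0x86E5
s_3 = Round(s_2, k_2) = 0x6886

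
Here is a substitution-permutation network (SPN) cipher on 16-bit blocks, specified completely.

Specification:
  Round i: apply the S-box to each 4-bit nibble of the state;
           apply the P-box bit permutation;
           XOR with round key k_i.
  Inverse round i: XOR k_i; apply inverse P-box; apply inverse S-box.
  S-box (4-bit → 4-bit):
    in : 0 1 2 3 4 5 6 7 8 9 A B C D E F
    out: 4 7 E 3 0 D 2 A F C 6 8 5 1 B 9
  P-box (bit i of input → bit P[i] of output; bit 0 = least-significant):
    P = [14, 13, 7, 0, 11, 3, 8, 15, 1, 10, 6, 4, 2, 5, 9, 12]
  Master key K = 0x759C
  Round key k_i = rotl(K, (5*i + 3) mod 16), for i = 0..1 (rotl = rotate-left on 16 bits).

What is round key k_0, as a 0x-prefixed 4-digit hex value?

K = 0x759C
k_0 = rotl(K, (5*0+3) mod 16) = rotl(K, 3) = 0xACE3

0xACE3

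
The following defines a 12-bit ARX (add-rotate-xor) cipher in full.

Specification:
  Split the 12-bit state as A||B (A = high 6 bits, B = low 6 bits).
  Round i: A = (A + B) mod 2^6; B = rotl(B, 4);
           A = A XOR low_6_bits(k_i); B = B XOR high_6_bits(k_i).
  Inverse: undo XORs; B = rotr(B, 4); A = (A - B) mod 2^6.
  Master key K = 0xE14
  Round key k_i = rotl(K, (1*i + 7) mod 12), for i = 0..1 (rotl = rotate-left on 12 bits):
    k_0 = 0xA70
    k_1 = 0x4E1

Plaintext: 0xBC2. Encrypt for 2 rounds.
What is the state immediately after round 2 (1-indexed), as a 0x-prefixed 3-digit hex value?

0xAC1

s_0 = plaintext = 0xBC2
s_1 = Round(s_0, k_0) = 0x049
s_2 = Round(s_1, k_1) = 0xAC1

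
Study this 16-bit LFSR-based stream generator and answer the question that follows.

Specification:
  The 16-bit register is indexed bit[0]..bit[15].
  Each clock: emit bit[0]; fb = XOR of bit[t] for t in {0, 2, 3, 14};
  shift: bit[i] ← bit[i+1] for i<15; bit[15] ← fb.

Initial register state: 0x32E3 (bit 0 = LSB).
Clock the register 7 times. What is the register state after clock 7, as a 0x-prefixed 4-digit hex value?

reg_0 = 0x32E3
clock 1: out=1, reg = 0x9971
clock 2: out=1, reg = 0xCCB8
clock 3: out=0, reg = 0x665C
clock 4: out=0, reg = 0xB32E
clock 5: out=0, reg = 0x5997
clock 6: out=1, reg = 0xACCB
clock 7: out=1, reg = 0x5665

0x5665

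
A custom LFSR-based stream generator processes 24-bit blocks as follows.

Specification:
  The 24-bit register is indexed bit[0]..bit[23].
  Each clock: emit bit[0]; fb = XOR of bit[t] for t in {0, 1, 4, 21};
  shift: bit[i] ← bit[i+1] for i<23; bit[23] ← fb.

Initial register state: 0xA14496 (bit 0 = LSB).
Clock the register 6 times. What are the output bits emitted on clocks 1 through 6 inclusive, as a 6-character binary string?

reg_0 = 0xA14496
clock 1: out=0, reg = 0xD0A24B
clock 2: out=1, reg = 0x685125
clock 3: out=1, reg = 0x342892
clock 4: out=0, reg = 0x9A1449
clock 5: out=1, reg = 0xCD0A24
clock 6: out=0, reg = 0x668512

011010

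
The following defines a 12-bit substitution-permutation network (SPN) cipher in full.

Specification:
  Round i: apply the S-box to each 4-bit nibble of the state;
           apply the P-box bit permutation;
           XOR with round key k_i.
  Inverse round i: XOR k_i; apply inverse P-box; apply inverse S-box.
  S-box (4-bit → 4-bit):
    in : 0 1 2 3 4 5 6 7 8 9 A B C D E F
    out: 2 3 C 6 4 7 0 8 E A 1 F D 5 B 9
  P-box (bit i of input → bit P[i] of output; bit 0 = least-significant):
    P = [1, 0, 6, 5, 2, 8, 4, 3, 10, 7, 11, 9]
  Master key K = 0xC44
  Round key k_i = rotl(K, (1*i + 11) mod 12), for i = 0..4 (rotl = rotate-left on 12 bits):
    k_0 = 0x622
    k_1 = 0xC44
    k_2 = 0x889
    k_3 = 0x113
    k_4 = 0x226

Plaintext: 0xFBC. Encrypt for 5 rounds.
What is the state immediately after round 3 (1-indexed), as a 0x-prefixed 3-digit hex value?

0xB75

s_0 = plaintext = 0xFBC
s_1 = Round(s_0, k_0) = 0x15C
s_2 = Round(s_1, k_1) = 0x9B2
s_3 = Round(s_2, k_2) = 0xB75
s_4 = Round(s_3, k_3) = 0xFD8
s_5 = Round(s_4, k_4) = 0x453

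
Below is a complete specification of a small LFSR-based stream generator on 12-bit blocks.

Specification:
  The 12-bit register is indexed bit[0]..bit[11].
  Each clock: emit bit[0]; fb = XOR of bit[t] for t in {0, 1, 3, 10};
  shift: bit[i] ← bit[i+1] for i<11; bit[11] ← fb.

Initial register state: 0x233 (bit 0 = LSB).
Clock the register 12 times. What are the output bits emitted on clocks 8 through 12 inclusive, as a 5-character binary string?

00100

reg_0 = 0x233
clock 1: out=1, reg = 0x119
clock 2: out=1, reg = 0x08C
clock 3: out=0, reg = 0x846
clock 4: out=0, reg = 0xC23
clock 5: out=1, reg = 0xE11
clock 6: out=1, reg = 0x708
clock 7: out=0, reg = 0x384
clock 8: out=0, reg = 0x1C2
clock 9: out=0, reg = 0x8E1
clock 10: out=1, reg = 0xC70
clock 11: out=0, reg = 0xE38
clock 12: out=0, reg = 0x71C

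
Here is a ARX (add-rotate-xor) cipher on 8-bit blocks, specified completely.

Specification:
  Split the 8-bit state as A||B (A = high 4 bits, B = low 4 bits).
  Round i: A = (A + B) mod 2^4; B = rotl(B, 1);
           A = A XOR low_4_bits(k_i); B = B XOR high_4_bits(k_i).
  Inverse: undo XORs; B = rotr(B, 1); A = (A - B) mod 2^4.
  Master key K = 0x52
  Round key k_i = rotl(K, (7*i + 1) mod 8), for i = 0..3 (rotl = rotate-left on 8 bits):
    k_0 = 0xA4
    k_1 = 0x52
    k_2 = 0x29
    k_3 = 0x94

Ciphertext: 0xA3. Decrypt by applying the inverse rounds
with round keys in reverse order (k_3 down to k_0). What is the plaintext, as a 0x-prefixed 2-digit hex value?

s_0 = ciphertext = 0xA3
s_1 = InvRound(s_0, k_3) = 0x95
s_2 = InvRound(s_1, k_2) = 0x5B
s_3 = InvRound(s_2, k_1) = 0x07
s_4 = InvRound(s_3, k_0) = 0x6E

0x6E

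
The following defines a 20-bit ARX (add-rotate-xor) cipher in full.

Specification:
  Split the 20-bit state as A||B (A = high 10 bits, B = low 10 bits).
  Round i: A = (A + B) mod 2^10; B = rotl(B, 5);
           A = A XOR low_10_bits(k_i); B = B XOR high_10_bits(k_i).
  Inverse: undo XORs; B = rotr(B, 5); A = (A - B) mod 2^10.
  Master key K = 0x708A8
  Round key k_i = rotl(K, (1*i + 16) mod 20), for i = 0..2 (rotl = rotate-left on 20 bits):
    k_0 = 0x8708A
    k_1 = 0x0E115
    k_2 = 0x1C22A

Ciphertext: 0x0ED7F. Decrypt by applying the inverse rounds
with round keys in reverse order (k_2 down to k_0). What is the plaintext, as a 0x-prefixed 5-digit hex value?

0x59240

s_0 = ciphertext = 0x0ED7F
s_1 = InvRound(s_0, k_2) = 0x0A5E8
s_2 = InvRound(s_1, k_1) = 0xCBA0E
s_3 = InvRound(s_2, k_0) = 0x59240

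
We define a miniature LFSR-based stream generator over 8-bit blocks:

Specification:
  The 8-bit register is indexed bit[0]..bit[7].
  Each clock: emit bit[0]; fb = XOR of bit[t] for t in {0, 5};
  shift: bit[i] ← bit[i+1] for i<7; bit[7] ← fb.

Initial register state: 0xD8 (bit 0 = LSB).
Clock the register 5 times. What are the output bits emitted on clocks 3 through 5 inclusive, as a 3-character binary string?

011

reg_0 = 0xD8
clock 1: out=0, reg = 0x6C
clock 2: out=0, reg = 0xB6
clock 3: out=0, reg = 0xDB
clock 4: out=1, reg = 0xED
clock 5: out=1, reg = 0x76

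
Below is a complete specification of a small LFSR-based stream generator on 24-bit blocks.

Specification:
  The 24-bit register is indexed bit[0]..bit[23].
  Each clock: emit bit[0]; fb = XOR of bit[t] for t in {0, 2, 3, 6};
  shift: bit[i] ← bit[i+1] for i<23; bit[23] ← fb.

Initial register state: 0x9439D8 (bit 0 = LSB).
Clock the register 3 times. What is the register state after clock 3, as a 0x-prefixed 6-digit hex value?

reg_0 = 0x9439D8
clock 1: out=0, reg = 0x4A1CEC
clock 2: out=0, reg = 0xA50E76
clock 3: out=0, reg = 0x52873B

0x52873B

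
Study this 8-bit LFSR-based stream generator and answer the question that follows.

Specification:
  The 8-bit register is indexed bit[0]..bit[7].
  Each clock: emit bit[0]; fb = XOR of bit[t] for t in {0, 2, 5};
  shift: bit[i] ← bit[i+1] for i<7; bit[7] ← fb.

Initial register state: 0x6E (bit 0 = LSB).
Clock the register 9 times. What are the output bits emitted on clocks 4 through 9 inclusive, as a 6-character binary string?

101100

reg_0 = 0x6E
clock 1: out=0, reg = 0x37
clock 2: out=1, reg = 0x9B
clock 3: out=1, reg = 0xCD
clock 4: out=1, reg = 0x66
clock 5: out=0, reg = 0x33
clock 6: out=1, reg = 0x19
clock 7: out=1, reg = 0x8C
clock 8: out=0, reg = 0xC6
clock 9: out=0, reg = 0xE3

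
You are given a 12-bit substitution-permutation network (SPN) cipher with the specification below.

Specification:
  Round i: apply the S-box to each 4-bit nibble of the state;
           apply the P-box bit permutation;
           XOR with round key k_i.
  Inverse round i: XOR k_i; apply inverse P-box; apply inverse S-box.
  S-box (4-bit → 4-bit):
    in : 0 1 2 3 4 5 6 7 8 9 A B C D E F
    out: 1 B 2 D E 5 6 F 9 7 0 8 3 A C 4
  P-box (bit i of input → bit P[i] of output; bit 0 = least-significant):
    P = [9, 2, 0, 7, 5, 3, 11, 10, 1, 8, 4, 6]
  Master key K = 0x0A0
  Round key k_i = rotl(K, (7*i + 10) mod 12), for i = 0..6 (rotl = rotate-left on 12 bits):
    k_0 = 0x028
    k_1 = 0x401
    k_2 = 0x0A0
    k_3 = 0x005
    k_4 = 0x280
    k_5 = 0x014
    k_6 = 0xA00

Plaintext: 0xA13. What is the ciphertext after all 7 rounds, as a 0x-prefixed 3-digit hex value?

0x0EA

s_0 = plaintext = 0xA13
s_1 = Round(s_0, k_0) = 0x681
s_2 = Round(s_1, k_1) = 0x3B5
s_3 = Round(s_2, k_2) = 0x6F3
s_4 = Round(s_3, k_3) = 0xB94
s_5 = Round(s_4, k_4) = 0xA6D
s_6 = Round(s_5, k_5) = 0x898
s_7 = Round(s_6, k_6) = 0x0EA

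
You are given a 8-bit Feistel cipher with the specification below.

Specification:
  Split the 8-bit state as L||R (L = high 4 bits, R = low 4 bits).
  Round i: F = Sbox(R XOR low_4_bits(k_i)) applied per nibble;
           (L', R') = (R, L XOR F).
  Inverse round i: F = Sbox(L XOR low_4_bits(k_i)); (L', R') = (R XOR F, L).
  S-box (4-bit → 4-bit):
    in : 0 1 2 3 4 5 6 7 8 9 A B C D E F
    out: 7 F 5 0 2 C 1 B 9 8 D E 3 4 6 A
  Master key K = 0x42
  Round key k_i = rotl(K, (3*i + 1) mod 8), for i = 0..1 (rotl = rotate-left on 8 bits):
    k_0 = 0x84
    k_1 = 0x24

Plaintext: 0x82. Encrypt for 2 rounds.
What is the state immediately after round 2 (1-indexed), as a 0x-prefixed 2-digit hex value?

0x96

s_0 = plaintext = 0x82
s_1 = Round(s_0, k_0) = 0x29
s_2 = Round(s_1, k_1) = 0x96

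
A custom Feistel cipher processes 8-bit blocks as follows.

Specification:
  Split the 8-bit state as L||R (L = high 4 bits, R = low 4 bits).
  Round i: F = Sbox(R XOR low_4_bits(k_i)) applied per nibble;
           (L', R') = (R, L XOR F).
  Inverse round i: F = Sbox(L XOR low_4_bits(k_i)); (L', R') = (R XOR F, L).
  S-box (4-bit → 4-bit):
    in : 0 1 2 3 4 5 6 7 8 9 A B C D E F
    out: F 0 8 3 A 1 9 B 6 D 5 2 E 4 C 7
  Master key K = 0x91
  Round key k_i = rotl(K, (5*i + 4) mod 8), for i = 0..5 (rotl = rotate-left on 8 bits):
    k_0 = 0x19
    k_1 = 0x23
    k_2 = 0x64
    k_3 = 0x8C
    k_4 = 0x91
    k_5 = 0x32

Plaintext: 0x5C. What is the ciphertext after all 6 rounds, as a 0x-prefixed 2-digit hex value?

s_0 = plaintext = 0x5C
s_1 = Round(s_0, k_0) = 0xC4
s_2 = Round(s_1, k_1) = 0x47
s_3 = Round(s_2, k_2) = 0x77
s_4 = Round(s_3, k_3) = 0x75
s_5 = Round(s_4, k_4) = 0x5D
s_6 = Round(s_5, k_5) = 0xD2

0xD2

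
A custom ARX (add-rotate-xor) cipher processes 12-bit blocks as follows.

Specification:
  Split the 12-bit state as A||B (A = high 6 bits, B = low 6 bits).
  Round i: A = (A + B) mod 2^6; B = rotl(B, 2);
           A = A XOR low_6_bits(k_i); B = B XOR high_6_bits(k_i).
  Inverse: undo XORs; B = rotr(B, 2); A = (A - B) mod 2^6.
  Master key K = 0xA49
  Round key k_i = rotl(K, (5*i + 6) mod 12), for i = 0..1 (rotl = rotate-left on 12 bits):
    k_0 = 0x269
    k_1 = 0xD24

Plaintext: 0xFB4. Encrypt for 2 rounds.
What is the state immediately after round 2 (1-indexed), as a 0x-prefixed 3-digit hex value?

0x45D

s_0 = plaintext = 0xFB4
s_1 = Round(s_0, k_0) = 0x6DA
s_2 = Round(s_1, k_1) = 0x45D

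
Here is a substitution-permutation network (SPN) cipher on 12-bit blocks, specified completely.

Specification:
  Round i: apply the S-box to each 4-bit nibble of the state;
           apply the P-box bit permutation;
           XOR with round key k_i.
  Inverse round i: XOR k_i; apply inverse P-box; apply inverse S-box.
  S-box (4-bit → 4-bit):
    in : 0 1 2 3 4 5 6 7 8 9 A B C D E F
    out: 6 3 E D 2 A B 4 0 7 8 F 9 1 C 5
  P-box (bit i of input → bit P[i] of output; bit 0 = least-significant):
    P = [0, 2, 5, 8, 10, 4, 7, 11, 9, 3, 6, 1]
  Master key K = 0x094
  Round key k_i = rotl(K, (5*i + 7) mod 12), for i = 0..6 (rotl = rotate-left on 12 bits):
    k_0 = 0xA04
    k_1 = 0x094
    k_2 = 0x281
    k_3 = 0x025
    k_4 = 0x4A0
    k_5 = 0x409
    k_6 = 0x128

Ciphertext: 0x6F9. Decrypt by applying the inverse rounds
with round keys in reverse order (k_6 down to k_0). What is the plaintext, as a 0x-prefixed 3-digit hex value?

0x7D1

s_0 = ciphertext = 0x6F9
s_1 = InvRound(s_0, k_6) = 0xF9C
s_2 = InvRound(s_1, k_5) = 0xD26
s_3 = InvRound(s_2, k_4) = 0xAE5
s_4 = InvRound(s_3, k_3) = 0xFE8
s_5 = InvRound(s_4, k_2) = 0x0C3
s_6 = InvRound(s_5, k_1) = 0xE41
s_7 = InvRound(s_6, k_0) = 0x7D1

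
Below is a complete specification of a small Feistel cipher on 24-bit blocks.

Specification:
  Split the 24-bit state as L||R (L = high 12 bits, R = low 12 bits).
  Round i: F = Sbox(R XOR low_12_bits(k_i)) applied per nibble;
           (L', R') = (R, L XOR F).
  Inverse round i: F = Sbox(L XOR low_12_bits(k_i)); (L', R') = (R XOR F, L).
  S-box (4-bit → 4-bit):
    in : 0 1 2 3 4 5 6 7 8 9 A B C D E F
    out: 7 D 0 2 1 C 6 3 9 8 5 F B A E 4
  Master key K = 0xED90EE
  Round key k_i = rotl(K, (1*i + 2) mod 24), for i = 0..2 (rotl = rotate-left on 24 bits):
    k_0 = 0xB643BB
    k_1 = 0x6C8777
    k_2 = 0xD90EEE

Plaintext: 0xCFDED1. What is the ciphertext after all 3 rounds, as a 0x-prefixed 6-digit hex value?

0x335C37

s_0 = plaintext = 0xCFDED1
s_1 = Round(s_0, k_0) = 0xED1698
s_2 = Round(s_1, k_1) = 0x698335
s_3 = Round(s_2, k_2) = 0x335C37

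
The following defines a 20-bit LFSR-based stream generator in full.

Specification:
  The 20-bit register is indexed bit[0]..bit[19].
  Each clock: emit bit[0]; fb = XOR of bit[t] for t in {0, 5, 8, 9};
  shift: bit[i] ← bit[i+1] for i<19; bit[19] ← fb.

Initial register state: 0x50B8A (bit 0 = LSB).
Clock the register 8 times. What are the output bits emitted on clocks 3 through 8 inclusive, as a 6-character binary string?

reg_0 = 0x50B8A
clock 1: out=0, reg = 0x285C5
clock 2: out=1, reg = 0x142E2
clock 3: out=0, reg = 0x0A171
clock 4: out=1, reg = 0x850B8
clock 5: out=0, reg = 0xC285C
clock 6: out=0, reg = 0x6142E
clock 7: out=0, reg = 0xB0A17
clock 8: out=1, reg = 0x5850B

010001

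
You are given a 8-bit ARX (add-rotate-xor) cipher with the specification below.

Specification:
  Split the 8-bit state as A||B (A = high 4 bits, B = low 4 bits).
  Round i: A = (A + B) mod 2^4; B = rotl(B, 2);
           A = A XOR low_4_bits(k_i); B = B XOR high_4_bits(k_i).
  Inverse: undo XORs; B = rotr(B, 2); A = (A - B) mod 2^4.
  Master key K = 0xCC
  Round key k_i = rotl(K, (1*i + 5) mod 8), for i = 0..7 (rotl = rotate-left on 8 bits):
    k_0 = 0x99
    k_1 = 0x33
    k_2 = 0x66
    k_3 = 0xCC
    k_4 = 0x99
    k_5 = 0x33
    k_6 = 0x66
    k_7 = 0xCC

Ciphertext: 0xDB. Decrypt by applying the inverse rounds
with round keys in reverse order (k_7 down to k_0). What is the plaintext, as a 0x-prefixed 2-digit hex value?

0xBB

s_0 = ciphertext = 0xDB
s_1 = InvRound(s_0, k_7) = 0x4D
s_2 = InvRound(s_1, k_6) = 0x4E
s_3 = InvRound(s_2, k_5) = 0x07
s_4 = InvRound(s_3, k_4) = 0xEB
s_5 = InvRound(s_4, k_3) = 0x5D
s_6 = InvRound(s_5, k_2) = 0x5E
s_7 = InvRound(s_6, k_1) = 0xF7
s_8 = InvRound(s_7, k_0) = 0xBB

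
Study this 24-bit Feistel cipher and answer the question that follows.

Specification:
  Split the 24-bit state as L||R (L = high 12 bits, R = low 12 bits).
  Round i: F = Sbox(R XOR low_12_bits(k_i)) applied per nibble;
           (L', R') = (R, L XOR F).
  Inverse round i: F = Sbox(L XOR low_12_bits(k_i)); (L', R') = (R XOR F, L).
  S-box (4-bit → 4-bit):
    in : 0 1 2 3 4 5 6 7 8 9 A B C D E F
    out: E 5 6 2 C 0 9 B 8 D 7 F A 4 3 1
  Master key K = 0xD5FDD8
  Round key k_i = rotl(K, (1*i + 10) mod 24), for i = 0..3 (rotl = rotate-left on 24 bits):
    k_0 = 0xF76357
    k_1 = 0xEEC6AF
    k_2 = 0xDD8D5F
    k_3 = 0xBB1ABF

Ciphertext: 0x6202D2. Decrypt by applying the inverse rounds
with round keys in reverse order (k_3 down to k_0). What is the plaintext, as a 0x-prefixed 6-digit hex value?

0x666683

s_0 = ciphertext = 0x6202D2
s_1 = InvRound(s_0, k_3) = 0x803620
s_2 = InvRound(s_1, k_2) = 0x62A803
s_3 = InvRound(s_2, k_1) = 0x68362A
s_4 = InvRound(s_3, k_0) = 0x666683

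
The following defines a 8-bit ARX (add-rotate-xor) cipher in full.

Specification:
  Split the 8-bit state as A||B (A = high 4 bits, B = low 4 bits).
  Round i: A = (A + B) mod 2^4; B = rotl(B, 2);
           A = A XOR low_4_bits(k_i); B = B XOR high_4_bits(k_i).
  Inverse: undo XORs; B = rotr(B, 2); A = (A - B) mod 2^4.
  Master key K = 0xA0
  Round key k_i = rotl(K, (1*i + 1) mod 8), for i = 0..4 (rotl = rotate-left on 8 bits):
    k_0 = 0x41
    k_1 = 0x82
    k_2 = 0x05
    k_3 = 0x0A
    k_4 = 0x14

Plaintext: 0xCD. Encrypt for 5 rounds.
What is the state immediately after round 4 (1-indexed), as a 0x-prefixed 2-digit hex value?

s_0 = plaintext = 0xCD
s_1 = Round(s_0, k_0) = 0x83
s_2 = Round(s_1, k_1) = 0x94
s_3 = Round(s_2, k_2) = 0x81
s_4 = Round(s_3, k_3) = 0x34
s_5 = Round(s_4, k_4) = 0x30

0x34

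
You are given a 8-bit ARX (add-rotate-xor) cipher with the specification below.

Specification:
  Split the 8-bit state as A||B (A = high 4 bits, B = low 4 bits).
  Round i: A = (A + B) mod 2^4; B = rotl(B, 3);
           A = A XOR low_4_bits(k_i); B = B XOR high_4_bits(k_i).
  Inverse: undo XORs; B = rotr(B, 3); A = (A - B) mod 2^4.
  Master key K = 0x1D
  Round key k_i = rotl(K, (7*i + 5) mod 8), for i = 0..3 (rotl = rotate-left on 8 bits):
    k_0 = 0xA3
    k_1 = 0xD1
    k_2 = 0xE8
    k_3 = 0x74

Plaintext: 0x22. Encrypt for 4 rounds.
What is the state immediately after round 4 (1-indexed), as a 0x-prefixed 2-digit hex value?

0xD0

s_0 = plaintext = 0x22
s_1 = Round(s_0, k_0) = 0x7B
s_2 = Round(s_1, k_1) = 0x30
s_3 = Round(s_2, k_2) = 0xBE
s_4 = Round(s_3, k_3) = 0xD0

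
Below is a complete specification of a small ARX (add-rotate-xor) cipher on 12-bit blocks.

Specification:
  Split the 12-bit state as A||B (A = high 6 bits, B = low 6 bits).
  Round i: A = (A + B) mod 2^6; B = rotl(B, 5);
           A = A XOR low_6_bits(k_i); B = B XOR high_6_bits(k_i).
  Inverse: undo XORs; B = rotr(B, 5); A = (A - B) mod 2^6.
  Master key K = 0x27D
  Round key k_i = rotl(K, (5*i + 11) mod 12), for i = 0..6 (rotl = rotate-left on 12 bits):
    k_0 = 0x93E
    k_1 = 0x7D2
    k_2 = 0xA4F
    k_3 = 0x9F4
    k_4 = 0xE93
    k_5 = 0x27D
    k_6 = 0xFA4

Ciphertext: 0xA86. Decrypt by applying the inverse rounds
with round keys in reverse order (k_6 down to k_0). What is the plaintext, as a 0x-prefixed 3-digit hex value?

0x465

s_0 = ciphertext = 0xA86
s_1 = InvRound(s_0, k_6) = 0x771
s_2 = InvRound(s_1, k_5) = 0xBF1
s_3 = InvRound(s_2, k_4) = 0x996
s_4 = InvRound(s_3, k_3) = 0xBE3
s_5 = InvRound(s_4, k_2) = 0x314
s_6 = InvRound(s_5, k_1) = 0x216
s_7 = InvRound(s_6, k_0) = 0x465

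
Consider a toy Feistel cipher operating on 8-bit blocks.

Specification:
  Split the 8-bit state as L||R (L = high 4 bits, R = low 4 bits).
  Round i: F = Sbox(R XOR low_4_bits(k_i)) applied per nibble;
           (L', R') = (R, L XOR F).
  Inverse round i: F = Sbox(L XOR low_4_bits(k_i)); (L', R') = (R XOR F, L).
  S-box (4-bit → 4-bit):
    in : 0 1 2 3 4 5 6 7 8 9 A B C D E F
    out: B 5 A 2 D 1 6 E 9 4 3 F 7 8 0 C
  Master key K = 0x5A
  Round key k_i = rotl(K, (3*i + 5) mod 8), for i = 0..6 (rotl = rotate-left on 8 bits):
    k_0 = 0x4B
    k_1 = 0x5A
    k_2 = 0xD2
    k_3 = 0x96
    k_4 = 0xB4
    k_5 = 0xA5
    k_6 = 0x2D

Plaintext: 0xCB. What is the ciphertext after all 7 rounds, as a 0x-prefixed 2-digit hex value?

0x31

s_0 = plaintext = 0xCB
s_1 = Round(s_0, k_0) = 0xB7
s_2 = Round(s_1, k_1) = 0x73
s_3 = Round(s_2, k_2) = 0x32
s_4 = Round(s_3, k_3) = 0x2E
s_5 = Round(s_4, k_4) = 0xE1
s_6 = Round(s_5, k_5) = 0x13
s_7 = Round(s_6, k_6) = 0x31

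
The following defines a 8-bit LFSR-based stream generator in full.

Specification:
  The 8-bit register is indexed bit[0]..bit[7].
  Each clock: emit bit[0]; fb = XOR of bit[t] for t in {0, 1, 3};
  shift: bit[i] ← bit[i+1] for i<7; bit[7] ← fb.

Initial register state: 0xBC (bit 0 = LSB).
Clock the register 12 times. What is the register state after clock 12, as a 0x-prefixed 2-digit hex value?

0x5D

reg_0 = 0xBC
clock 1: out=0, reg = 0xDE
clock 2: out=0, reg = 0x6F
clock 3: out=1, reg = 0xB7
clock 4: out=1, reg = 0x5B
clock 5: out=1, reg = 0xAD
clock 6: out=1, reg = 0x56
clock 7: out=0, reg = 0xAB
clock 8: out=1, reg = 0xD5
clock 9: out=1, reg = 0xEA
clock 10: out=0, reg = 0x75
clock 11: out=1, reg = 0xBA
clock 12: out=0, reg = 0x5D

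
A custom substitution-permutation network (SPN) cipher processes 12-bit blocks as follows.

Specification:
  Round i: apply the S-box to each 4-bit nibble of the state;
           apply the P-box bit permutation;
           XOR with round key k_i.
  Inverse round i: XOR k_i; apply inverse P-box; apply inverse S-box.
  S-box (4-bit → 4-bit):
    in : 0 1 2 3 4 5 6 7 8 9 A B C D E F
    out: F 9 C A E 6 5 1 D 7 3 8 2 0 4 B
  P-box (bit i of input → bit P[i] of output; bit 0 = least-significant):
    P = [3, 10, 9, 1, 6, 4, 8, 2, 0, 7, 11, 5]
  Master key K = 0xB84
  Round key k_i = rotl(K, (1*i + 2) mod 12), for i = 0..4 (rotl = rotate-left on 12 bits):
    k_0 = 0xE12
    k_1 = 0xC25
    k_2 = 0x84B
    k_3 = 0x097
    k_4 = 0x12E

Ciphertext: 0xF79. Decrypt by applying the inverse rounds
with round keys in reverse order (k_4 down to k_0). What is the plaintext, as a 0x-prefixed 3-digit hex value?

0xD2F

s_0 = ciphertext = 0xF79
s_1 = InvRound(s_0, k_4) = 0x6F4
s_2 = InvRound(s_1, k_3) = 0x174
s_3 = InvRound(s_2, k_2) = 0x841
s_4 = InvRound(s_3, k_1) = 0xB1C
s_5 = InvRound(s_4, k_0) = 0xD2F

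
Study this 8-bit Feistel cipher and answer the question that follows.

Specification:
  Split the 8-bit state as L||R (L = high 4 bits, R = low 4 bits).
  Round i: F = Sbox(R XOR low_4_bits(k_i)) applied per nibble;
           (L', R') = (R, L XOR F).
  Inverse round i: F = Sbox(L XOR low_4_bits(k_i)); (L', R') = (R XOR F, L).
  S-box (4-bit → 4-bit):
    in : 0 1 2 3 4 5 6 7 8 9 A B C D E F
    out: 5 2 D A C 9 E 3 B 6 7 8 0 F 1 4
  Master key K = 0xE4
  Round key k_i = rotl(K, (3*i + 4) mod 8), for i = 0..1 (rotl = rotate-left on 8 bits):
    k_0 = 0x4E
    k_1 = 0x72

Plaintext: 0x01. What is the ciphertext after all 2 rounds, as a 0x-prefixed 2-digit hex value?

s_0 = plaintext = 0x01
s_1 = Round(s_0, k_0) = 0x14
s_2 = Round(s_1, k_1) = 0x4F

0x4F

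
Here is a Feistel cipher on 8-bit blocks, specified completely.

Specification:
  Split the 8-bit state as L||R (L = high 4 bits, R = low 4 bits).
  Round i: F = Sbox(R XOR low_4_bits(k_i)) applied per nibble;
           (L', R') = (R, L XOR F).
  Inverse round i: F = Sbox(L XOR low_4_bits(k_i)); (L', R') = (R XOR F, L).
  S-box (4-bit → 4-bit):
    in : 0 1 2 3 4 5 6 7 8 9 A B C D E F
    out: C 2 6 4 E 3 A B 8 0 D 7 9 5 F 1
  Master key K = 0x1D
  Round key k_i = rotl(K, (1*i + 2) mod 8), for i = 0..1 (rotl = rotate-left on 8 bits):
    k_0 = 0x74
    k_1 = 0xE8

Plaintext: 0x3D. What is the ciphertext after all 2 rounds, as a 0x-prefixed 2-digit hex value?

s_0 = plaintext = 0x3D
s_1 = Round(s_0, k_0) = 0xD3
s_2 = Round(s_1, k_1) = 0x3A

0x3A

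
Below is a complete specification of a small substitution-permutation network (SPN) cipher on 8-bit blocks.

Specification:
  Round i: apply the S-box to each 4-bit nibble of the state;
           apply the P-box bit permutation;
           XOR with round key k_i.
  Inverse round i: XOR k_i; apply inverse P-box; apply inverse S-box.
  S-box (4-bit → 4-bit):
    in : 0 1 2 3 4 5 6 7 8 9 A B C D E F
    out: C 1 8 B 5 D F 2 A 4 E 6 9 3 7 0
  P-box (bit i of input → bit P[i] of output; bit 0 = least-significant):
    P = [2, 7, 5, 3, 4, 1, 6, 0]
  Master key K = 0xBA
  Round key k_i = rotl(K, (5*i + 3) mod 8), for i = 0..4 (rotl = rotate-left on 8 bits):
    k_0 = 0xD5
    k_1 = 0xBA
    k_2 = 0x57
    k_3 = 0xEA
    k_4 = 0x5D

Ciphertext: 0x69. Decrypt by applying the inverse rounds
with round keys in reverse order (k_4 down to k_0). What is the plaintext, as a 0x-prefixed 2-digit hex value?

s_0 = ciphertext = 0x69
s_1 = InvRound(s_0, k_4) = 0x14
s_2 = InvRound(s_1, k_3) = 0xE6
s_3 = InvRound(s_2, k_2) = 0xCB
s_4 = InvRound(s_3, k_1) = 0x59
s_5 = InvRound(s_4, k_0) = 0xF3

0xF3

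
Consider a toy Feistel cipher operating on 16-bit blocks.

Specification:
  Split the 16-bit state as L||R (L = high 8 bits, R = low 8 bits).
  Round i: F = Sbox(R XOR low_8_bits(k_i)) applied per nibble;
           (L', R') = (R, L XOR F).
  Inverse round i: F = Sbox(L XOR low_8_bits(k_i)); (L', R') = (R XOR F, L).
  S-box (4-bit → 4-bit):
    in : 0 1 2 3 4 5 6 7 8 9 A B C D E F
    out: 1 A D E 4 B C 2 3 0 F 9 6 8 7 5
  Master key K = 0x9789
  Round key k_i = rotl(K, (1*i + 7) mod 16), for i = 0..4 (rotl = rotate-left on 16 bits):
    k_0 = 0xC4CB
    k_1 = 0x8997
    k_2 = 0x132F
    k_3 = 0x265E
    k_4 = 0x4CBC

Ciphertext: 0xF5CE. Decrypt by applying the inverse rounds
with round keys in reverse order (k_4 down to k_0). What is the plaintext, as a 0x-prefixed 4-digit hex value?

s_0 = ciphertext = 0xF5CE
s_1 = InvRound(s_0, k_4) = 0x8EF5
s_2 = InvRound(s_1, k_3) = 0x748E
s_3 = InvRound(s_2, k_2) = 0x3774
s_4 = InvRound(s_3, k_1) = 0x8537
s_5 = InvRound(s_4, k_0) = 0x7085

0x7085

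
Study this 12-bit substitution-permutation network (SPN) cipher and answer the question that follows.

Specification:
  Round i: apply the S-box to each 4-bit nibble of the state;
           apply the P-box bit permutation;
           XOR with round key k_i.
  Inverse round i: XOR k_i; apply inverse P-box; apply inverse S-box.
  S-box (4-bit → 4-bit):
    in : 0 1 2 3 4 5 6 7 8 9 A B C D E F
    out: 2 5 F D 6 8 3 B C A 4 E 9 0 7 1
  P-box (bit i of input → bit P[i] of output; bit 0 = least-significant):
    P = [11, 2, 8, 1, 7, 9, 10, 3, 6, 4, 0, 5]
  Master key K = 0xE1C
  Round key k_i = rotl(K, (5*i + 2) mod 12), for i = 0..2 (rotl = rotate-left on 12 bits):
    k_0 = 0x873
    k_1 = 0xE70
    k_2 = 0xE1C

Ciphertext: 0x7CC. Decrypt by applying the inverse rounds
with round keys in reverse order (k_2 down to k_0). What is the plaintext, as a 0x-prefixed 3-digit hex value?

0xD70

s_0 = ciphertext = 0x7CC
s_1 = InvRound(s_0, k_2) = 0x6F1
s_2 = InvRound(s_1, k_1) = 0xAFF
s_3 = InvRound(s_2, k_0) = 0xD70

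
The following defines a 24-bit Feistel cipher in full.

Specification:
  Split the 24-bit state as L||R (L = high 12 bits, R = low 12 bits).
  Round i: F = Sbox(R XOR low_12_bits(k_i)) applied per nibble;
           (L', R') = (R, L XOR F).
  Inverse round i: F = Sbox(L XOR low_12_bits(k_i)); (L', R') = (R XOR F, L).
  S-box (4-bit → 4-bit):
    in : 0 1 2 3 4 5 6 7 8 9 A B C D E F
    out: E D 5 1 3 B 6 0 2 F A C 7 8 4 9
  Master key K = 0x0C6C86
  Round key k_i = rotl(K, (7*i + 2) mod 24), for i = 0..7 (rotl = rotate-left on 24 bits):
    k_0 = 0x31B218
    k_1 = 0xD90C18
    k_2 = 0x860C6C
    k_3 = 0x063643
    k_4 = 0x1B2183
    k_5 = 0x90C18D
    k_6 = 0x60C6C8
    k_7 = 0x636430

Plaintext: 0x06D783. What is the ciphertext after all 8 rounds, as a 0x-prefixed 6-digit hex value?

s_0 = plaintext = 0x06D783
s_1 = Round(s_0, k_0) = 0x783B91
s_2 = Round(s_1, k_1) = 0xB917AC
s_3 = Round(s_2, k_2) = 0x7AC7EF
s_4 = Round(s_3, k_3) = 0x7EFA0B
s_5 = Round(s_4, k_4) = 0xA0BBCD
s_6 = Round(s_5, k_5) = 0xBCD035
s_7 = Round(s_6, k_6) = 0x035D55
s_8 = Round(s_7, k_7) = 0xD55F5E

0xD55F5E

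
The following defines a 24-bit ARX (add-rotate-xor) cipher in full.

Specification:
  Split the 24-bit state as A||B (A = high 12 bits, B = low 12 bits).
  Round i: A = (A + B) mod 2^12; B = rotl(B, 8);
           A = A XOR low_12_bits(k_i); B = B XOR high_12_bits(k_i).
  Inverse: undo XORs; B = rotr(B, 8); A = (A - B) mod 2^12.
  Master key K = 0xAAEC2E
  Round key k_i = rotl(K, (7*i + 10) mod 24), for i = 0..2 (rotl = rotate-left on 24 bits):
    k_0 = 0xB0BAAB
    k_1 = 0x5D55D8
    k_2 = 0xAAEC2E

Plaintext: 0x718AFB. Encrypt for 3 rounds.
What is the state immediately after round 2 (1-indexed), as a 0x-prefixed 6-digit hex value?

0xC841DF

s_0 = plaintext = 0x718AFB
s_1 = Round(s_0, k_0) = 0x8B80A4
s_2 = Round(s_1, k_1) = 0xC841DF
s_3 = Round(s_2, k_2) = 0x24D5B3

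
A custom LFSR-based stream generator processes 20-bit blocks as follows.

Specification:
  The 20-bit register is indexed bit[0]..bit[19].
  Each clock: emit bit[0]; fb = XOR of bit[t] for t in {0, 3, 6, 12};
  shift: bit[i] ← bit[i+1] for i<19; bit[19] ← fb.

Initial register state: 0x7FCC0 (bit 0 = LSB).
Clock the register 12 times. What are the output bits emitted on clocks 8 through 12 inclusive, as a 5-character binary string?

10011

reg_0 = 0x7FCC0
clock 1: out=0, reg = 0x3FE60
clock 2: out=0, reg = 0x1FF30
clock 3: out=0, reg = 0x8FF98
clock 4: out=0, reg = 0x47FCC
clock 5: out=0, reg = 0xA3FE6
clock 6: out=0, reg = 0x51FF3
clock 7: out=1, reg = 0xA8FF9
clock 8: out=1, reg = 0xD47FC
clock 9: out=0, reg = 0x6A3FE
clock 10: out=0, reg = 0x351FF
clock 11: out=1, reg = 0x1A8FF
clock 12: out=1, reg = 0x8D47F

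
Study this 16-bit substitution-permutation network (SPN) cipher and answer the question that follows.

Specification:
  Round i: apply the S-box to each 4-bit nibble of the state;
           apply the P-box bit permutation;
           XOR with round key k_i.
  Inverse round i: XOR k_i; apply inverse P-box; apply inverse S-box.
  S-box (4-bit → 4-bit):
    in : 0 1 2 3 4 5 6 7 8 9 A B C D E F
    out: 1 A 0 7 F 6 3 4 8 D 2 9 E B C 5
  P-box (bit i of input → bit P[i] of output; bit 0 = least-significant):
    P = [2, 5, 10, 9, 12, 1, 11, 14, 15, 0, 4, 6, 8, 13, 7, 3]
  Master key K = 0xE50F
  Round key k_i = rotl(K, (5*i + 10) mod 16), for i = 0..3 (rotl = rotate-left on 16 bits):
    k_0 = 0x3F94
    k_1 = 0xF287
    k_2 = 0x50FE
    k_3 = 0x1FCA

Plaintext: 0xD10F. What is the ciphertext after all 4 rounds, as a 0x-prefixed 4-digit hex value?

s_0 = plaintext = 0xD10F
s_1 = Round(s_0, k_0) = 0x0AD9
s_2 = Round(s_1, k_1) = 0xA580
s_3 = Round(s_2, k_2) = 0x30EB
s_4 = Round(s_3, k_3) = 0xF44E

0xF44E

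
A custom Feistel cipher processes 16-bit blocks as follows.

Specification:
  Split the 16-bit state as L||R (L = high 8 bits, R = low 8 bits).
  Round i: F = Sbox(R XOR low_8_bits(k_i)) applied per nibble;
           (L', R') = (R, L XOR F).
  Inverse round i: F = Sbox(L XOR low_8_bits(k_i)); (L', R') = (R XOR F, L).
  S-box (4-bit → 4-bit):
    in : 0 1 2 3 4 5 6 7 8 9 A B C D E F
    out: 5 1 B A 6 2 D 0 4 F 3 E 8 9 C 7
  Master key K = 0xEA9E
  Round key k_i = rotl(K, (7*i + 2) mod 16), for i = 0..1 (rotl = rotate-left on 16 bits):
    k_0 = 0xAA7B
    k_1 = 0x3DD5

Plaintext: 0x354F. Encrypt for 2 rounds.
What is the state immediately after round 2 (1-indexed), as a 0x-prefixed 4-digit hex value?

0x9322

s_0 = plaintext = 0x354F
s_1 = Round(s_0, k_0) = 0x4F93
s_2 = Round(s_1, k_1) = 0x9322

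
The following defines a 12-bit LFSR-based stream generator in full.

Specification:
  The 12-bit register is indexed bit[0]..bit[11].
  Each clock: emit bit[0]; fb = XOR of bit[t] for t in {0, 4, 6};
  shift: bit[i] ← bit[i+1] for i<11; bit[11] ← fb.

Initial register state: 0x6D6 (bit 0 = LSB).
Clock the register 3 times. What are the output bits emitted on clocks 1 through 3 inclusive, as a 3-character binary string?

reg_0 = 0x6D6
clock 1: out=0, reg = 0x36B
clock 2: out=1, reg = 0x1B5
clock 3: out=1, reg = 0x0DA

011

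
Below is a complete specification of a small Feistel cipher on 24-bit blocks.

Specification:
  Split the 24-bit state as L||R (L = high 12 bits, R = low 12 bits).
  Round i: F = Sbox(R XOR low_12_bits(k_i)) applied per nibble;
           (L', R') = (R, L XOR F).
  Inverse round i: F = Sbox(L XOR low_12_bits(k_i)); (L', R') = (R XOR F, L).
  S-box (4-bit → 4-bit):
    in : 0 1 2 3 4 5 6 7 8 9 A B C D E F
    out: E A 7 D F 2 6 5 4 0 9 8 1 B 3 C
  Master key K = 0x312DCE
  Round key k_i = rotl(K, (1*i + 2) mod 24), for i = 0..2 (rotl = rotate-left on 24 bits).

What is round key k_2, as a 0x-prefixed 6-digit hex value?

K = 0x312DCE
k_0 = rotl(K, (1*0+2) mod 24) = rotl(K, 2) = 0xC4B738
k_1 = rotl(K, (1*1+2) mod 24) = rotl(K, 3) = 0x896E71
k_2 = rotl(K, (1*2+2) mod 24) = rotl(K, 4) = 0x12DCE3

0x12DCE3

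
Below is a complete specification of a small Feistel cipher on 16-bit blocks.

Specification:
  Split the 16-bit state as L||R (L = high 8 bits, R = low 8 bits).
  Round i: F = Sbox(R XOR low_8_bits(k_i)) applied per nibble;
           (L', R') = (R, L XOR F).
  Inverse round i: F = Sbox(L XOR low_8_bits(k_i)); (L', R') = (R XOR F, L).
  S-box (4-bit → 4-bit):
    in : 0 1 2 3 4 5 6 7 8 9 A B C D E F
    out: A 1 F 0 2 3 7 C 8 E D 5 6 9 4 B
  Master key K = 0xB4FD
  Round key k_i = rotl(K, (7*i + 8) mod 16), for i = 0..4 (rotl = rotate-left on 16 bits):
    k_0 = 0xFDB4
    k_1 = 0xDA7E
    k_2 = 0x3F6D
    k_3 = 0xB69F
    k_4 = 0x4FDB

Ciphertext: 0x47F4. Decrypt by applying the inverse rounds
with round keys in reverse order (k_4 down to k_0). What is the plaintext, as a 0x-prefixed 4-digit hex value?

s_0 = ciphertext = 0x47F4
s_1 = InvRound(s_0, k_4) = 0x1247
s_2 = InvRound(s_1, k_3) = 0xCE12
s_3 = InvRound(s_2, k_2) = 0xC2CE
s_4 = InvRound(s_3, k_1) = 0x98C2
s_5 = InvRound(s_4, k_0) = 0x3498

0x3498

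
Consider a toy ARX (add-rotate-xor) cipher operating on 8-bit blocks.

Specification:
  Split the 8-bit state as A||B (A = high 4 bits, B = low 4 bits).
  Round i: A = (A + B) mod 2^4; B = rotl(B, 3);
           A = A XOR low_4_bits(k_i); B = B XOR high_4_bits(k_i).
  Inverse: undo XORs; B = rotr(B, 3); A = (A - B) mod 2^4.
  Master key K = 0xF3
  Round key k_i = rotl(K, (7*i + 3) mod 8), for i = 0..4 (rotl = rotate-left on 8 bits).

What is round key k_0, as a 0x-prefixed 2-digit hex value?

0x9F

K = 0xF3
k_0 = rotl(K, (7*0+3) mod 8) = rotl(K, 3) = 0x9F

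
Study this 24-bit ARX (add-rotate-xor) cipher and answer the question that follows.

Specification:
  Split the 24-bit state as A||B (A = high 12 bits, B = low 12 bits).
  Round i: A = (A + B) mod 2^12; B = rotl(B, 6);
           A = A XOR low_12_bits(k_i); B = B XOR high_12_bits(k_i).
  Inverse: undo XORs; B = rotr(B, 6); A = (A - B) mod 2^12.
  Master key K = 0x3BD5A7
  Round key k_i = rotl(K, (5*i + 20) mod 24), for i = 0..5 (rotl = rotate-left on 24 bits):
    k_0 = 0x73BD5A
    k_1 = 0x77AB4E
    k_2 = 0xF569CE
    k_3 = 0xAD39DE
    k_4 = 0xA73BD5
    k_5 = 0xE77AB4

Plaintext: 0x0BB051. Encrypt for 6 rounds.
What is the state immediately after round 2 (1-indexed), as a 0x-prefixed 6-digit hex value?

0x49E9F7

s_0 = plaintext = 0x0BB051
s_1 = Round(s_0, k_0) = 0xC5637A
s_2 = Round(s_1, k_1) = 0x49E9F7
s_3 = Round(s_2, k_2) = 0x75B2B1
s_4 = Round(s_3, k_3) = 0x3D2699
s_5 = Round(s_4, k_4) = 0x1BEC29
s_6 = Round(s_5, k_5) = 0x753407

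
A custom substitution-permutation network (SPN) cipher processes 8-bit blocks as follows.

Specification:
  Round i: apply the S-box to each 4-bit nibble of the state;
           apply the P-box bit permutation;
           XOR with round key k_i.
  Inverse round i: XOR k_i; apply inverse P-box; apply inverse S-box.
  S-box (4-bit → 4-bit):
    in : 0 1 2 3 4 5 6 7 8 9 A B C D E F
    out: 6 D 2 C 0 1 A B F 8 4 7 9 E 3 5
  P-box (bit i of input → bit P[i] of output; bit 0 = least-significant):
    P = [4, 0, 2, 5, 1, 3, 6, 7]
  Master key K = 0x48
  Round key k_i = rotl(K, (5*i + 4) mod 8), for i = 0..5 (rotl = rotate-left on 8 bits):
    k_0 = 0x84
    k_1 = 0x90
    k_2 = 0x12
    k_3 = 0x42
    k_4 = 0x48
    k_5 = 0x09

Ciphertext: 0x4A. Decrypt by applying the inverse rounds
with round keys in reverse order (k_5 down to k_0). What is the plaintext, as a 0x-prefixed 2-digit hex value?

0xAA

s_0 = ciphertext = 0x4A
s_1 = InvRound(s_0, k_5) = 0xF2
s_2 = InvRound(s_1, k_4) = 0x7C
s_3 = InvRound(s_2, k_3) = 0xE1
s_4 = InvRound(s_3, k_2) = 0x17
s_5 = InvRound(s_4, k_1) = 0xC0
s_6 = InvRound(s_5, k_0) = 0xAA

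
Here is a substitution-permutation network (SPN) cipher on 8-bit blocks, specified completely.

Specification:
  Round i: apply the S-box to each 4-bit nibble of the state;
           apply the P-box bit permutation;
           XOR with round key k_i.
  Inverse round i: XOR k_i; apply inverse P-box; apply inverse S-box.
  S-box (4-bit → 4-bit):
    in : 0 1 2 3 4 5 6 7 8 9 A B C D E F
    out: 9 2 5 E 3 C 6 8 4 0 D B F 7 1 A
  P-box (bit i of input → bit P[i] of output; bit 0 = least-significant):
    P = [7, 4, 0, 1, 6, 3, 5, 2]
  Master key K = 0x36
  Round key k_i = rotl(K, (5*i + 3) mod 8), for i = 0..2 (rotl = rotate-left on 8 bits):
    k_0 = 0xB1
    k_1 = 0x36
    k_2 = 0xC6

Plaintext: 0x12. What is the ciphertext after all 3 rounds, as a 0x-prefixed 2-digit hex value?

s_0 = plaintext = 0x12
s_1 = Round(s_0, k_0) = 0x38
s_2 = Round(s_1, k_1) = 0x1B
s_3 = Round(s_2, k_2) = 0x5C

0x5C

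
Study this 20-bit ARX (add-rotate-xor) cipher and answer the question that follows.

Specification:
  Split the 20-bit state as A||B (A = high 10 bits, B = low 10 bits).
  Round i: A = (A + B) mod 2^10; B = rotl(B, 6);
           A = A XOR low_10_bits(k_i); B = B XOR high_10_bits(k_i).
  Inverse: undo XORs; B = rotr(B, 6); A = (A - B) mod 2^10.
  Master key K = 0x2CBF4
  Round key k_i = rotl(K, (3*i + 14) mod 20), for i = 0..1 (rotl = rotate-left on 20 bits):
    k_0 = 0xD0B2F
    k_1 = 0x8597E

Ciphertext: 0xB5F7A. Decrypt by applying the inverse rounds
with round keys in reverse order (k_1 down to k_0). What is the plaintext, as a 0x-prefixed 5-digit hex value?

0xD5476

s_0 = ciphertext = 0xB5F7A
s_1 = InvRound(s_0, k_1) = 0x392C5
s_2 = InvRound(s_1, k_0) = 0xD5476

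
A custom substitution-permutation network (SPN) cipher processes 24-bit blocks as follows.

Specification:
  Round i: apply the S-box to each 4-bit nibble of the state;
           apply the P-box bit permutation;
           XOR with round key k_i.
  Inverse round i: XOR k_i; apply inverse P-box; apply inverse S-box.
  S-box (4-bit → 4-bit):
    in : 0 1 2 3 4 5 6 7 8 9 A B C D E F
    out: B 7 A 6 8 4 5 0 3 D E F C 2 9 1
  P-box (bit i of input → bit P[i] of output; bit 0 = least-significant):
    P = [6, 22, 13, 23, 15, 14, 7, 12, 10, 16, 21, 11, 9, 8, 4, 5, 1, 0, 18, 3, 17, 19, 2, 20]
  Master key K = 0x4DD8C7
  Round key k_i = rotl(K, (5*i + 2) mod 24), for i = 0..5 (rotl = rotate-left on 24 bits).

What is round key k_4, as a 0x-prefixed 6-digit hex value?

K = 0x4DD8C7
k_0 = rotl(K, (5*0+2) mod 24) = rotl(K, 2) = 0x37631D
k_1 = rotl(K, (5*1+2) mod 24) = rotl(K, 7) = 0xEC63A6
k_2 = rotl(K, (5*2+2) mod 24) = rotl(K, 12) = 0x8C74DD
k_3 = rotl(K, (5*3+2) mod 24) = rotl(K, 17) = 0x8E9BB1
k_4 = rotl(K, (5*4+2) mod 24) = rotl(K, 22) = 0xD37631

0xD37631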